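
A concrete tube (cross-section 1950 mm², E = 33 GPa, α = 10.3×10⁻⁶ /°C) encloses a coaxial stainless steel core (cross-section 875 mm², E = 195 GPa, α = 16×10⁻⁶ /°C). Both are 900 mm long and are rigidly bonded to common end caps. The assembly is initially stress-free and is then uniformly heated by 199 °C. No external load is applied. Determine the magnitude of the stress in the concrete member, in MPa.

σ ≈ 27.2 MPa (tensile)

Equilibrium of a rigid end plate with no external load gives equal and opposite internal forces ±P in the two members. Since α_{stainless steel} > α_{concrete}, heating drives the stainless steel into compression and the concrete into tension.
Equating the net (thermal + elastic) strains gives |α₁ − α₂|·ΔT = P·[1/(A₁E₁) + 1/(A₂E₂)].
|α₁ − α₂|·ΔT = 5.7×10⁻⁶ × 199 = 0.001134.
1/(A₁E₁) + 1/(A₂E₂) = 1/(1950×33×10³) + 1/(875×195×10³) = 2.14×10⁻⁸ N⁻¹.
P = 0.001134 / 2.14×10⁻⁸ = 53000 N = 53 kN.
σ_{concrete} = P/A₁ = 53000/1950 = 27.18 MPa, tensile.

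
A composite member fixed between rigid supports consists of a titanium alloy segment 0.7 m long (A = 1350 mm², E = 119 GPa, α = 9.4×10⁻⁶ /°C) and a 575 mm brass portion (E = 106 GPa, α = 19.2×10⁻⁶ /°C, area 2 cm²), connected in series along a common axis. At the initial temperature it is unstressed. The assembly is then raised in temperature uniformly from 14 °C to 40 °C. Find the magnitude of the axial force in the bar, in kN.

Free thermal expansion of the whole bar: Σ αᵢΔT Lᵢ = 9.4×10⁻⁶×26×700 + 19.2×10⁻⁶×26×575 = 0.4581 mm.
The rigid supports impose zero overall length change; the single axial force P common to all segments must satisfy P Σ Lᵢ/(AᵢEᵢ) = δ_free.
Σ Lᵢ/(AᵢEᵢ) = 700/(1350×119×10³) + 575/(200×106×10³) = 3.148×10⁻⁵ mm/N.
So P = 0.4581 / 3.148×10⁻⁵ = 14.55 kN, compressive.

P ≈ 14.6 kN (compressive)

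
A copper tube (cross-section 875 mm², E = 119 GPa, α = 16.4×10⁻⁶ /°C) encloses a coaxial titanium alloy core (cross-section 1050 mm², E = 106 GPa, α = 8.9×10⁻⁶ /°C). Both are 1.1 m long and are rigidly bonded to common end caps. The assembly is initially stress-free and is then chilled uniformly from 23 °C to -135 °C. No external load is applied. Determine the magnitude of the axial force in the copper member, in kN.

Both members must finish at the same length. With the larger α, the copper tends to over-contract; the plates restrain it, putting the copper in tension and the titanium alloy in compression. With no external load the two internal forces are equal and opposite, magnitude P.
Compatibility of the two members (thermal + elastic change equal): (α₁ − α₂)ΔT = P·[1/(A₁E₁) + 1/(A₂E₂)].
|α₁ − α₂|·ΔT = 7.5×10⁻⁶ × 158 = 0.001185.
1/(A₁E₁) + 1/(A₂E₂) = 1/(875×119×10³) + 1/(1050×106×10³) = 1.859×10⁻⁸ N⁻¹.
P = 0.001185 / 1.859×10⁻⁸ = 63750 N = 63.75 kN.

P ≈ 63.7 kN (tensile in the copper)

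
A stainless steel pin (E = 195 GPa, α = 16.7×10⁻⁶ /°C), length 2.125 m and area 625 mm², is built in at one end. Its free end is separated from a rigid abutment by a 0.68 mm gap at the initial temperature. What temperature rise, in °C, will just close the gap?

Contact occurs when the free expansion equals the gap: αΔT L = 0.68 mm.
So ΔT = g/(αL) = 0.68/(16.7×10⁻⁶ × 2125) = 19.16 °C.

ΔT ≈ 19.2 °C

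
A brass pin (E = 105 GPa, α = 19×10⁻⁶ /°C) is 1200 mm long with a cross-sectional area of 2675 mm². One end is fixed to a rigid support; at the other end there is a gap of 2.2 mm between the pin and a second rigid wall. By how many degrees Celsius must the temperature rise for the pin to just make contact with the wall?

The gap closes when αΔT L = 2.2 mm, since the pin is still unstressed at that instant.
ΔT = 2.2 / (19×10⁻⁶ × 1200) = 96.49 °C.

ΔT ≈ 96.5 °C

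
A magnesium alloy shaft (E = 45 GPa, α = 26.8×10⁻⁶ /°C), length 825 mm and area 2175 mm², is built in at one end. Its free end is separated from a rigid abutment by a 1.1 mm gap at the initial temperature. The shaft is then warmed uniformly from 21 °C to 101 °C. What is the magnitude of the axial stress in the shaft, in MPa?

Free thermal elongation = αΔT L = 26.8×10⁻⁶ × 80 × 825 = 1.769 mm.
The gap closes (δ_free > 1.1 mm) and the wall then resists a further 1.769 − 1.1 = 0.6688 mm of expansion.
So σ = E(δ_free − g)/L = 45×10³ × 0.6688/825 = 36.48 MPa.

σ ≈ 36.5 MPa (compressive)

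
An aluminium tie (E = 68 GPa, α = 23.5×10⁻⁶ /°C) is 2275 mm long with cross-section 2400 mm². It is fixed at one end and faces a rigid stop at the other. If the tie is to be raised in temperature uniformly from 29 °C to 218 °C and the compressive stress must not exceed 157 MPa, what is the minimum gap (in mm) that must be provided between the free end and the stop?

With no wall the tie would lengthen by αΔT L = 23.5×10⁻⁶ × 189 × 2275 = 10.1 mm.
A stress of 157 MPa corresponds to the wall pushing the tie back by σL/E = 157×2275/(68×10³) = 5.253 mm.
So the gap has to take up the difference, g_min = δ_free − σL/E = 10.1 − 5.253 = 4.852 mm.

g ≈ 4.85 mm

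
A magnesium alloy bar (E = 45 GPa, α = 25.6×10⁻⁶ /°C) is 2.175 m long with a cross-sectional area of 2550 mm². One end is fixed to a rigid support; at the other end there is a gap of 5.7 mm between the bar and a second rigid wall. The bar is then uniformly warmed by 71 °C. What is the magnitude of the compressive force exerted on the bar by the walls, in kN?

P ≈ 0 kN

Free thermal elongation = αΔT L = 25.6×10⁻⁶ × 71 × 2175 = 3.953 mm.
Since δ_free = 3.95 mm is less than the 5.7 mm gap, the bar never touches the wall. No axial force develops.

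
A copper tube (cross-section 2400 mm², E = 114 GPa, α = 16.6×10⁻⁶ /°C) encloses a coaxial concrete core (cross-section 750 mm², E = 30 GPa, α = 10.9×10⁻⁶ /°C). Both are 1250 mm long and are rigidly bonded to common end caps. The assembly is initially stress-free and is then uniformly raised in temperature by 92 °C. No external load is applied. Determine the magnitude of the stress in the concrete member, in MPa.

σ ≈ 14.5 MPa (tensile)

Both members must finish at the same length. With the larger α, the copper tends to over-expand; the plates restrain it, putting the copper in compression and the concrete in tension. With no external load the two internal forces are equal and opposite, magnitude P.
Compatibility of the two members (thermal + elastic change equal): (α₁ − α₂)ΔT = P·[1/(A₁E₁) + 1/(A₂E₂)].
|α₁ − α₂|·ΔT = 5.7×10⁻⁶ × 92 = 0.0005244.
1/(A₁E₁) + 1/(A₂E₂) = 1/(2400×114×10³) + 1/(750×30×10³) = 4.81×10⁻⁸ N⁻¹.
P = 0.0005244 / 4.81×10⁻⁸ = 10900 N = 10.9 kN.
σ_{concrete} = P/A₂ = 10900/750 = 14.54 MPa, tensile.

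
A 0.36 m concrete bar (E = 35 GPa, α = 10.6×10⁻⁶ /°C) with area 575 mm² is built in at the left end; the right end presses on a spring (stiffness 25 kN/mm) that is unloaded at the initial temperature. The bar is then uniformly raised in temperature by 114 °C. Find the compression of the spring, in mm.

The unrestrained thermal change is αΔT L = 10.6×10⁻⁶ × 114 × 360 = 0.435 mm.
With a force P in the spring, the elastic change of the bar is PL/(AE) and that of the spring is P/k; compatibility requires their sum to equal δ_free.
So P = δ_free / [L/(AE) + 1/k] = 0.435 / [ 360/(575×35×10³) + 1/(25×10³) ].
P = 0.435 / 5.789×10⁻⁵ = 7515 N.
Spring compression = P/k = 7515/(25×10³) = 0.3006 mm.

δ ≈ 0.301 mm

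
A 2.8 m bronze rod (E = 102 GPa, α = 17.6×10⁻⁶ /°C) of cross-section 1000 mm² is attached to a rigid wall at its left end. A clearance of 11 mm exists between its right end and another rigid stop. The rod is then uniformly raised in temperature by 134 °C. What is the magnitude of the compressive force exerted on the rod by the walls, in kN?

Free thermal elongation = αΔT L = 17.6×10⁻⁶ × 134 × 2800 = 6.604 mm.
This is smaller than the 11 mm clearance, so the rod expands freely without reaching the stop — the stress is zero.

P ≈ 0 kN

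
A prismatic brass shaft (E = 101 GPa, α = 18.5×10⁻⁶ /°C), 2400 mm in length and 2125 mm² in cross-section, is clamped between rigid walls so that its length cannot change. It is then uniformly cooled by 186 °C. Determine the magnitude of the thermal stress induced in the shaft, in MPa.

Because both ends are immovable the net strain is zero, and the suppressed thermal strain is αΔT = 18.5×10⁻⁶ × 186 = 3441×10⁻⁶.
The stress required to suppress this strain is σ = Eε = 101×10³ × 3441×10⁻⁶ = 347.5 MPa, tensile since the shaft is trying to contract.

σ ≈ 348 MPa (tensile)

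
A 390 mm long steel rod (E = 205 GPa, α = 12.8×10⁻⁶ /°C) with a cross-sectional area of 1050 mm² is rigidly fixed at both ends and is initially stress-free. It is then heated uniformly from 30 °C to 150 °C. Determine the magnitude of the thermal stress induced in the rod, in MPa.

σ ≈ 315 MPa (compressive)

With length fixed, the mechanical strain must cancel the thermal strain αΔT = 12.8×10⁻⁶ × 120 = 1536×10⁻⁶.
The stress required to suppress this strain is σ = Eε = 205×10³ × 1536×10⁻⁶ = 314.9 MPa, compressive since the rod is trying to expand.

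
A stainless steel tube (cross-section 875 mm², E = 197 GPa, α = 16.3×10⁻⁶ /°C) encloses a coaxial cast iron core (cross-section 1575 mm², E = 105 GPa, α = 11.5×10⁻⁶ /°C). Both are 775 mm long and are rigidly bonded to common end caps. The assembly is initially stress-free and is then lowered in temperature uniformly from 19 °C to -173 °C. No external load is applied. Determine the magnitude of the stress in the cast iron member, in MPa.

Both members must finish at the same length. With the larger α, the stainless steel tends to over-contract; the plates restrain it, putting the stainless steel in tension and the cast iron in compression. With no external load the two internal forces are equal and opposite, magnitude P.
Equating the net (thermal + elastic) strains gives |α₁ − α₂|·ΔT = P·[1/(A₁E₁) + 1/(A₂E₂)].
|α₁ − α₂|·ΔT = 4.8×10⁻⁶ × 192 = 0.0009216.
1/(A₁E₁) + 1/(A₂E₂) = 1/(875×197×10³) + 1/(1575×105×10³) = 1.185×10⁻⁸ N⁻¹.
So P = 0.0009216 / 1.185×10⁻⁸ = 77.78 kN.
σ_{cast iron} = P/A₂ = 77780/1575 = 49.39 MPa, compressive.

σ ≈ 49.4 MPa (compressive)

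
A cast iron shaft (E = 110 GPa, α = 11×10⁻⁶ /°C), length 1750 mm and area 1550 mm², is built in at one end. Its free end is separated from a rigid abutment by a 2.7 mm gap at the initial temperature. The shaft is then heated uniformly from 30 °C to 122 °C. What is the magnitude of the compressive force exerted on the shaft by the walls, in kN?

If the wall were absent the shaft would grow by αΔT L = 11×10⁻⁶ × 92 × 1750 = 1.771 mm.
This is smaller than the 2.7 mm clearance, so the shaft expands freely without reaching the stop — the stress is zero.

P ≈ 0 kN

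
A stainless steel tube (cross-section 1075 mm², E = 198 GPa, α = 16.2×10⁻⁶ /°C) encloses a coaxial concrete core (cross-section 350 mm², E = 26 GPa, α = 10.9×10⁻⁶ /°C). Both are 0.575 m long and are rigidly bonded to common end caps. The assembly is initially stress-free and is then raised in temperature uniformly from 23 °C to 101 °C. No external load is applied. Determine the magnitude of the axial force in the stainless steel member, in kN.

P ≈ 3.61 kN (compressive in the stainless steel)

The stainless steel has the larger α, so on heating it would change length more than the concrete if both were free. The rigid plates force a common final length, so the stainless steel is put into compression and the concrete into tension, with equal and opposite forces P (no external load).
Compatibility of the two members (thermal + elastic change equal): (α₁ − α₂)ΔT = P·[1/(A₁E₁) + 1/(A₂E₂)].
|α₁ − α₂|·ΔT = 5.3×10⁻⁶ × 78 = 0.0004134.
1/(A₁E₁) + 1/(A₂E₂) = 1/(1075×198×10³) + 1/(350×26×10³) = 1.146×10⁻⁷ N⁻¹.
So P = 0.0004134 / 1.146×10⁻⁷ = 3.608 kN.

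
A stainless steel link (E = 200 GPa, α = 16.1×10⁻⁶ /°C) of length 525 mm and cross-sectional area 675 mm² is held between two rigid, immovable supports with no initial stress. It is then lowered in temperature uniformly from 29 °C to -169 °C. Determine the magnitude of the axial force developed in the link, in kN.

With zero net strain, σ = E·αΔT = 200 GPa × 16.1×10⁻⁶ × 198 = 637.6 MPa.
P = AEαΔT = 675 × 200×10³ × 16.1×10⁻⁶ × 198 = 430.4 kN (tensile).

P ≈ 430 kN (tensile)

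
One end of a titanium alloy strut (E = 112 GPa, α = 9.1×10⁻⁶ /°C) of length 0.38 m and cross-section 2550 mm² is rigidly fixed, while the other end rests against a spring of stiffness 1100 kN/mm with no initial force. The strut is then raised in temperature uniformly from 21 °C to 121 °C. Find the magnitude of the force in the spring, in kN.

The unrestrained thermal change is αΔT L = 9.1×10⁻⁶ × 100 × 380 = 0.3458 mm.
With a force P in the spring, the elastic change of the strut is PL/(AE) and that of the spring is P/k; compatibility requires their sum to equal δ_free.
P [ L/(AE) + 1/k ] = δ_free → P [ 380/(2550×112×10³) + 1/(1100×10³) ] = 0.3458.
P = 0.3458 / 2.24×10⁻⁶ = 154400 N.

P ≈ 154 kN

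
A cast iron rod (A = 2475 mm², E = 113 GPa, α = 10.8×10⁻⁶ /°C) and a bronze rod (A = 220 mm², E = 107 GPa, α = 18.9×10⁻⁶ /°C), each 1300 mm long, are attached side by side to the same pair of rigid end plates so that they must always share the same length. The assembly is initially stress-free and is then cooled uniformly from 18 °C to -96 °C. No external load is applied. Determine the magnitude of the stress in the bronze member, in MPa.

σ ≈ 91.1 MPa (tensile)

Equilibrium of a rigid end plate with no external load gives equal and opposite internal forces ±P in the two members. Since α_{bronze} > α_{cast iron}, cooling drives the bronze into tension and the cast iron into compression.
Compatibility of the two members (thermal + elastic change equal): (α₁ − α₂)ΔT = P·[1/(A₁E₁) + 1/(A₂E₂)].
|α₁ − α₂|·ΔT = 8.1×10⁻⁶ × 114 = 0.0009234.
1/(A₁E₁) + 1/(A₂E₂) = 1/(2475×113×10³) + 1/(220×107×10³) = 4.606×10⁻⁸ N⁻¹.
P = 0.0009234 / 4.606×10⁻⁸ = 20050 N = 20.05 kN.
σ_{bronze} = P/A₂ = 20050/220 = 91.13 MPa, tensile.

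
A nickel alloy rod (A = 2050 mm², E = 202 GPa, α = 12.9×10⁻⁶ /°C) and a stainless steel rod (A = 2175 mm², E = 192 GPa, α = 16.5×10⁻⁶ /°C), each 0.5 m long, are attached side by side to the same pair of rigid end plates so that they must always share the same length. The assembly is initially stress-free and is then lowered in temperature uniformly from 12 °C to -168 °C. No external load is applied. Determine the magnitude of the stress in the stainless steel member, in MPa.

σ ≈ 61.9 MPa (tensile)

Both members must finish at the same length. With the larger α, the stainless steel tends to over-contract; the plates restrain it, putting the stainless steel in tension and the nickel alloy in compression. With no external load the two internal forces are equal and opposite, magnitude P.
Compatibility of the two members (thermal + elastic change equal): (α₁ − α₂)ΔT = P·[1/(A₁E₁) + 1/(A₂E₂)].
|α₁ − α₂|·ΔT = 3.6×10⁻⁶ × 180 = 0.000648.
1/(A₁E₁) + 1/(A₂E₂) = 1/(2050×202×10³) + 1/(2175×192×10³) = 4.81×10⁻⁹ N⁻¹.
P = 0.000648 / 4.81×10⁻⁹ = 134700 N = 134.7 kN.
σ_{stainless steel} = P/A₂ = 134700/2175 = 61.95 MPa, tensile.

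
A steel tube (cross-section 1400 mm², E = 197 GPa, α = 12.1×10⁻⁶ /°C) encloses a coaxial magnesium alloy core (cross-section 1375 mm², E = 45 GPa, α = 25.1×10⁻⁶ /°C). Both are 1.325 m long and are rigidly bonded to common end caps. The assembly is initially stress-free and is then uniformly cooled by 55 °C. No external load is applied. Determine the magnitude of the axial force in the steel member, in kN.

Equilibrium of a rigid end plate with no external load gives equal and opposite internal forces ±P in the two members. Since α_{magnesium alloy} > α_{steel}, cooling drives the magnesium alloy into tension and the steel into compression.
Compatibility of the two members (thermal + elastic change equal): (α₁ − α₂)ΔT = P·[1/(A₁E₁) + 1/(A₂E₂)].
|α₁ − α₂|·ΔT = 13×10⁻⁶ × 55 = 0.000715.
1/(A₁E₁) + 1/(A₂E₂) = 1/(1400×197×10³) + 1/(1375×45×10³) = 1.979×10⁻⁸ N⁻¹.
So P = 0.000715 / 1.979×10⁻⁸ = 36.13 kN.

P ≈ 36.1 kN (compressive in the steel)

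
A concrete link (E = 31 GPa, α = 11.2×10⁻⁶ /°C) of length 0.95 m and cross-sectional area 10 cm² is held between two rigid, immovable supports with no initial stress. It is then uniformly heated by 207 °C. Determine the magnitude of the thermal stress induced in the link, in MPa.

With length fixed, the mechanical strain must cancel the thermal strain αΔT = 11.2×10⁻⁶ × 207 = 2318.4×10⁻⁶.
The stress required to suppress this strain is σ = Eε = 31×10³ × 2318.4×10⁻⁶ = 71.87 MPa, compressive since the link is trying to expand.

σ ≈ 71.9 MPa (compressive)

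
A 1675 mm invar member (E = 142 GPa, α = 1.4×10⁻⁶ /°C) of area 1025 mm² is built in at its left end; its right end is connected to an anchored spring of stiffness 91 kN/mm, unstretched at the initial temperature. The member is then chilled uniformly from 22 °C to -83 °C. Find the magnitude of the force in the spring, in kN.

Free thermal contraction: δ_free = αΔT L = 1.4×10⁻⁶ × 105 × 1675 = 0.2462 mm.
Let P be the tensile force in the spring. The member extends elastically by PL/(AE) and the spring stretches by P/k; together these equal δ_free.
So P = δ_free / [L/(AE) + 1/k] = 0.2462 / [ 1675/(1025×142×10³) + 1/(91×10³) ].
P = 0.2462 / 2.25×10⁻⁵ = 10940 N.

P ≈ 10.9 kN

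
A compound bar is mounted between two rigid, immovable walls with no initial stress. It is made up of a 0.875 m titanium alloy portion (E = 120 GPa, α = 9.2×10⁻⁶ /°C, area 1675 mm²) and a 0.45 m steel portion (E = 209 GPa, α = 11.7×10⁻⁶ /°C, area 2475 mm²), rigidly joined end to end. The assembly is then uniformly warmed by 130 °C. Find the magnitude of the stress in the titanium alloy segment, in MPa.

σ ≈ 198 MPa (compressive)

Free thermal expansion of the whole bar: Σ αᵢΔT Lᵢ = 9.2×10⁻⁶×130×875 + 11.7×10⁻⁶×130×450 = 1.731 mm.
Since the ends are fixed, an axial force P builds up, equal in every segment, with P · Σ Lᵢ/(AᵢEᵢ) = δ_free.
The series flexibility is Σ Lᵢ/(AᵢEᵢ) = 875/(1675×120×10³) + 450/(2475×209×10³) = 5.223×10⁻⁶ mm/N.
Hence P = δ_free / Σ(L/AE) = 1.731/5.223×10⁻⁶ = 331.4 kN (compressive).
σ_{titanium alloy} = P / A = 331400 / 1675 = 197.8 MPa.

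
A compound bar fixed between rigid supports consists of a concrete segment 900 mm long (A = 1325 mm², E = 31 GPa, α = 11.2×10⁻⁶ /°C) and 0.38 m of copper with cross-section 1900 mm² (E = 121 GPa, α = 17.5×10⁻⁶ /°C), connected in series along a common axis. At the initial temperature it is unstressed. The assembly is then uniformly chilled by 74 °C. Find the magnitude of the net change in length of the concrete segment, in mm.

Free thermal contraction of the whole bar: Σ αᵢΔT Lᵢ = 11.2×10⁻⁶×74×900 + 17.5×10⁻⁶×74×380 = 1.238 mm.
Since the ends are fixed, an axial force P builds up, equal in every segment, with P · Σ Lᵢ/(AᵢEᵢ) = δ_free.
The series flexibility is Σ Lᵢ/(AᵢEᵢ) = 900/(1325×31×10³) + 380/(1900×121×10³) = 2.356×10⁻⁵ mm/N.
Hence P = δ_free / Σ(L/AE) = 1.238/2.356×10⁻⁵ = 52.54 kN (tensile).
For the concrete segment, free thermal change = 11.2×10⁻⁶×74×900 = 0.7459 mm and elastic change from P = 52540×900/(1325×31×10³) = 1.151 mm; these oppose, so the net change is 0.405 mm (segment lengthens).

|ΔL| ≈ 0.405 mm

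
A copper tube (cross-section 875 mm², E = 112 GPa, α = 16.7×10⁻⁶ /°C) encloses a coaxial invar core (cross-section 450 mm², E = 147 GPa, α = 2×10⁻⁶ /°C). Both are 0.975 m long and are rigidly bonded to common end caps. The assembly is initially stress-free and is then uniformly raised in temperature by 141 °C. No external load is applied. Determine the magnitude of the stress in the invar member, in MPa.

Equilibrium of a rigid end plate with no external load gives equal and opposite internal forces ±P in the two members. Since α_{copper} > α_{invar}, heating drives the copper into compression and the invar into tension.
Setting the final lengths equal and cancelling L: (α₁ − α₂)ΔT = P/(A₁E₁) + P/(A₂E₂).
|α₁ − α₂|·ΔT = 14.7×10⁻⁶ × 141 = 0.002073.
1/(A₁E₁) + 1/(A₂E₂) = 1/(875×112×10³) + 1/(450×147×10³) = 2.532×10⁻⁸ N⁻¹.
So P = 0.002073 / 2.532×10⁻⁸ = 81.86 kN.
σ_{invar} = P/A₂ = 81860/450 = 181.9 MPa, tensile.

σ ≈ 182 MPa (tensile)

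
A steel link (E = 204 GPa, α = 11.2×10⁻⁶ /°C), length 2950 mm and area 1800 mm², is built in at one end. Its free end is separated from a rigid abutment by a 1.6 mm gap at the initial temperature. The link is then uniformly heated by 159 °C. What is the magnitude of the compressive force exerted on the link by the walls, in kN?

Free thermal elongation = αΔT L = 11.2×10⁻⁶ × 159 × 2950 = 5.253 mm.
This exceeds the 1.6 mm gap, so the wall pushes back. The portion of expansion that must be recovered elastically is δ_free − gap = 5.253 − 1.6 = 3.653 mm.
Compatibility: PL/(AE) = 3.653 mm, so σ = P/A = E × (3.653/2950) = 252.6 MPa.
Force on the wall = σA = 252.6 × 1800 mm² = 454.8 kN.

P ≈ 455 kN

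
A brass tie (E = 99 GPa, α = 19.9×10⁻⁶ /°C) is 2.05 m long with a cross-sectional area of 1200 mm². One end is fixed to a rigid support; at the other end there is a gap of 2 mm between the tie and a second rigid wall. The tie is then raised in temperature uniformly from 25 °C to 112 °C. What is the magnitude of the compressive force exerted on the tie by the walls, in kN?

Unrestrained expansion: δ_free = αΔT L = 19.9×10⁻⁶ × 87 × 2050 = 3.549 mm.
The gap closes (δ_free > 2 mm) and the wall then resists a further 3.549 − 2 = 1.549 mm of expansion.
That suppressed elongation corresponds to σ = E·Δ/L = 99×10³ × 1.549/2050 = 74.81 MPa.
P = σA = 74.81 × 1200 = 89.78 kN.

P ≈ 89.8 kN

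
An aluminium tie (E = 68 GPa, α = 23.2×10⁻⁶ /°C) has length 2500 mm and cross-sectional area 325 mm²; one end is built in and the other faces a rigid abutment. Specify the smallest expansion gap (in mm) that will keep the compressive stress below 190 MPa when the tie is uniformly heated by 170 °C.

With no wall the tie would lengthen by αΔT L = 23.2×10⁻⁶ × 170 × 2500 = 9.86 mm.
A stress of 190 MPa corresponds to the wall pushing the tie back by σL/E = 190×2500/(68×10³) = 6.985 mm.
So the gap has to take up the difference, g_min = δ_free − σL/E = 9.86 − 6.985 = 2.875 mm.

g ≈ 2.87 mm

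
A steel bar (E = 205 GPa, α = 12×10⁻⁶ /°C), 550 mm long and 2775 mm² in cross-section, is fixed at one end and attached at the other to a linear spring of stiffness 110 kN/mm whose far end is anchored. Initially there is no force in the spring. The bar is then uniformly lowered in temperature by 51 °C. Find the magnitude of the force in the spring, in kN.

P ≈ 33.5 kN

The unrestrained thermal change is αΔT L = 12×10⁻⁶ × 51 × 550 = 0.3366 mm.
Let P be the tensile force in the spring. The bar extends elastically by PL/(AE) and the spring stretches by P/k; together these equal δ_free.
So P = δ_free / [L/(AE) + 1/k] = 0.3366 / [ 550/(2775×205×10³) + 1/(110×10³) ].
P = 0.3366 / 1.006×10⁻⁵ = 33470 N.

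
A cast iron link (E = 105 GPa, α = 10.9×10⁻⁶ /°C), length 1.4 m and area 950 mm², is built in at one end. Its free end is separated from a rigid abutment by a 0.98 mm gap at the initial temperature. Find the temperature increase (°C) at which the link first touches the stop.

The gap closes when αΔT L = 0.98 mm, since the link is still unstressed at that instant.
So ΔT = g/(αL) = 0.98/(10.9×10⁻⁶ × 1400) = 64.22 °C.

ΔT ≈ 64.2 °C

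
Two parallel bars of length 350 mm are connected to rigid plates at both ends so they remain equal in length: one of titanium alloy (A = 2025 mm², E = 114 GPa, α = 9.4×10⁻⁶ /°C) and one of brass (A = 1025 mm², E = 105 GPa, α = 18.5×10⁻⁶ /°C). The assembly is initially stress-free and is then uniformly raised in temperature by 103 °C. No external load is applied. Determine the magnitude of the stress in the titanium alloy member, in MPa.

σ ≈ 34 MPa (tensile)

Equilibrium of a rigid end plate with no external load gives equal and opposite internal forces ±P in the two members. Since α_{brass} > α_{titanium alloy}, heating drives the brass into compression and the titanium alloy into tension.
Compatibility of the two members (thermal + elastic change equal): (α₁ − α₂)ΔT = P·[1/(A₁E₁) + 1/(A₂E₂)].
|α₁ − α₂|·ΔT = 9.1×10⁻⁶ × 103 = 0.0009373.
1/(A₁E₁) + 1/(A₂E₂) = 1/(2025×114×10³) + 1/(1025×105×10³) = 1.362×10⁻⁸ N⁻¹.
P = 0.0009373 / 1.362×10⁻⁸ = 68800 N = 68.8 kN.
σ_{titanium alloy} = P/A₁ = 68800/2025 = 33.98 MPa, tensile.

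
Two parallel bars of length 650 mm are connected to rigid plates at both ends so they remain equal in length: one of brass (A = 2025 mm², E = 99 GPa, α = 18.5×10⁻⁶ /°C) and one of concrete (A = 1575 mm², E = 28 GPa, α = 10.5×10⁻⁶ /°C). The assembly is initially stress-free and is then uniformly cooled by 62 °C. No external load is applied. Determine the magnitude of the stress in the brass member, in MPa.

σ ≈ 8.85 MPa (tensile)

Equilibrium of a rigid end plate with no external load gives equal and opposite internal forces ±P in the two members. Since α_{brass} > α_{concrete}, cooling drives the brass into tension and the concrete into compression.
Equating the net (thermal + elastic) strains gives |α₁ − α₂|·ΔT = P·[1/(A₁E₁) + 1/(A₂E₂)].
|α₁ − α₂|·ΔT = 8×10⁻⁶ × 62 = 0.000496.
1/(A₁E₁) + 1/(A₂E₂) = 1/(2025×99×10³) + 1/(1575×28×10³) = 2.766×10⁻⁸ N⁻¹.
P = 0.000496 / 2.766×10⁻⁸ = 17930 N = 17.93 kN.
σ_{brass} = P/A₁ = 17930/2025 = 8.854 MPa, tensile.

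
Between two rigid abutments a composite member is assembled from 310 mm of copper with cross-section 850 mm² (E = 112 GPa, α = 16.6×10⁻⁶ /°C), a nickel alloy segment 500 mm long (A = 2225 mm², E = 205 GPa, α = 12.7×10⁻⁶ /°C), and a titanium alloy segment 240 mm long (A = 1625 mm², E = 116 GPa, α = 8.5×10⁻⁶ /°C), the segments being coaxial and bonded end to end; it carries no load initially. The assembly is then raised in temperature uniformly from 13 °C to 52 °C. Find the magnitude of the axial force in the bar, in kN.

With the walls removed the bar would change length by δ_free = Σ αᵢΔT Lᵢ = 16.6×10⁻⁶×39×310 + 12.7×10⁻⁶×39×500 + 8.5×10⁻⁶×39×240 = 0.5279 mm.
Since the ends are fixed, an axial force P builds up, equal in every segment, with P · Σ Lᵢ/(AᵢEᵢ) = δ_free.
The series flexibility is Σ Lᵢ/(AᵢEᵢ) = 310/(850×112×10³) + 500/(2225×205×10³) + 240/(1625×116×10³) = 5.626×10⁻⁶ mm/N.
So P = 0.5279 / 5.626×10⁻⁶ = 93.84 kN, compressive.

P ≈ 93.8 kN (compressive)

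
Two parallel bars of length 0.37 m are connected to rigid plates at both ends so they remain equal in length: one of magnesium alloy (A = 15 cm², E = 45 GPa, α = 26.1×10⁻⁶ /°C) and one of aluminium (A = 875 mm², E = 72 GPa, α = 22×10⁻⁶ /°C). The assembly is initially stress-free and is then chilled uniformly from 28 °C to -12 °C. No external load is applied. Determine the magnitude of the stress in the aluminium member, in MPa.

Equilibrium of a rigid end plate with no external load gives equal and opposite internal forces ±P in the two members. Since α_{magnesium alloy} > α_{aluminium}, cooling drives the magnesium alloy into tension and the aluminium into compression.
Setting the final lengths equal and cancelling L: (α₁ − α₂)ΔT = P/(A₁E₁) + P/(A₂E₂).
|α₁ − α₂|·ΔT = 4.1×10⁻⁶ × 40 = 0.000164.
1/(A₁E₁) + 1/(A₂E₂) = 1/(1500×45×10³) + 1/(875×72×10³) = 3.069×10⁻⁸ N⁻¹.
P = 0.000164 / 3.069×10⁻⁸ = 5344 N = 5.344 kN.
σ_{aluminium} = P/A₂ = 5344/875 = 6.108 MPa, compressive.

σ ≈ 6.11 MPa (compressive)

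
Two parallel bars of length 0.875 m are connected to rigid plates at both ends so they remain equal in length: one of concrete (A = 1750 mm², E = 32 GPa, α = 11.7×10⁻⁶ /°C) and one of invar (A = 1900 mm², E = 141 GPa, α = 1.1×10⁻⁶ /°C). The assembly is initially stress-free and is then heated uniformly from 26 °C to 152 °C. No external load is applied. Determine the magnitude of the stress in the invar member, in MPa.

Equilibrium of a rigid end plate with no external load gives equal and opposite internal forces ±P in the two members. Since α_{concrete} > α_{invar}, heating drives the concrete into compression and the invar into tension.
Setting the final lengths equal and cancelling L: (α₁ − α₂)ΔT = P/(A₁E₁) + P/(A₂E₂).
|α₁ − α₂|·ΔT = 10.6×10⁻⁶ × 126 = 0.001336.
1/(A₁E₁) + 1/(A₂E₂) = 1/(1750×32×10³) + 1/(1900×141×10³) = 2.159×10⁻⁸ N⁻¹.
So P = 0.001336 / 2.159×10⁻⁸ = 61.86 kN.
σ_{invar} = P/A₂ = 61860/1900 = 32.56 MPa, tensile.

σ ≈ 32.6 MPa (tensile)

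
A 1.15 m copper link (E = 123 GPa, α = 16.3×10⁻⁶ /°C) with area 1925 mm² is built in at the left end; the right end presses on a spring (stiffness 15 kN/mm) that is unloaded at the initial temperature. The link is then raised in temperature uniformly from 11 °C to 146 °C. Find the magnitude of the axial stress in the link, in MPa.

σ ≈ 18.4 MPa (compressive)

Free thermal expansion: δ_free = αΔT L = 16.3×10⁻⁶ × 135 × 1150 = 2.531 mm.
With a force P in the spring, the elastic change of the link is PL/(AE) and that of the spring is P/k; compatibility requires their sum to equal δ_free.
P [ L/(AE) + 1/k ] = δ_free → P [ 1150/(1925×123×10³) + 1/(15×10³) ] = 2.531.
P = 2.531 / 7.152×10⁻⁵ = 35380 N.
σ = P/A = 35380/1925 = 18.38 MPa.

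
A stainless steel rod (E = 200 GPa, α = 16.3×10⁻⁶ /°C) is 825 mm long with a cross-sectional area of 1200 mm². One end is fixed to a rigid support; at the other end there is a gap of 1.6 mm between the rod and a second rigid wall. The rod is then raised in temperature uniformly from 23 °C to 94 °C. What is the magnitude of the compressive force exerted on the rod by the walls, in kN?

Free thermal elongation = αΔT L = 16.3×10⁻⁶ × 71 × 825 = 0.9548 mm.
This is smaller than the 1.6 mm clearance, so the rod expands freely without reaching the stop — the stress is zero.

P ≈ 0 kN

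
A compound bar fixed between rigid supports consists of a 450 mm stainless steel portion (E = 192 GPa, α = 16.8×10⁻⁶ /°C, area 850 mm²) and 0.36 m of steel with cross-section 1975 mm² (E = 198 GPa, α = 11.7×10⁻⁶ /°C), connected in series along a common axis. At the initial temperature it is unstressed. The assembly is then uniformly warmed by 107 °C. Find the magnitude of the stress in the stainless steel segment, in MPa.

With the walls removed the bar would change length by δ_free = Σ αᵢΔT Lᵢ = 16.8×10⁻⁶×107×450 + 11.7×10⁻⁶×107×360 = 1.26 mm.
The rigid supports impose zero overall length change; the single axial force P common to all segments must satisfy P Σ Lᵢ/(AᵢEᵢ) = δ_free.
Σ Lᵢ/(AᵢEᵢ) = 450/(850×192×10³) + 360/(1975×198×10³) = 3.678×10⁻⁶ mm/N.
P = 1.26 / 3.678×10⁻⁶ = 342500 N = 342.5 kN, compressive.
σ_{stainless steel} = P / A = 342500 / 850 = 402.9 MPa.

σ ≈ 403 MPa (compressive)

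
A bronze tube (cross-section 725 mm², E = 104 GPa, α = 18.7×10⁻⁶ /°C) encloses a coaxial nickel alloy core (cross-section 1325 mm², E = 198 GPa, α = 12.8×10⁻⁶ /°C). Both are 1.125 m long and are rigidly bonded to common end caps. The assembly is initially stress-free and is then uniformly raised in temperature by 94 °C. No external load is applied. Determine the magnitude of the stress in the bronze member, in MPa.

The bronze has the larger α, so on heating it would change length more than the nickel alloy if both were free. The rigid plates force a common final length, so the bronze is put into compression and the nickel alloy into tension, with equal and opposite forces P (no external load).
Equating the net (thermal + elastic) strains gives |α₁ − α₂|·ΔT = P·[1/(A₁E₁) + 1/(A₂E₂)].
|α₁ − α₂|·ΔT = 5.9×10⁻⁶ × 94 = 0.0005546.
1/(A₁E₁) + 1/(A₂E₂) = 1/(725×104×10³) + 1/(1325×198×10³) = 1.707×10⁻⁸ N⁻¹.
P = 0.0005546 / 1.707×10⁻⁸ = 32480 N = 32.48 kN.
σ_{bronze} = P/A₁ = 32480/725 = 44.8 MPa, compressive.

σ ≈ 44.8 MPa (compressive)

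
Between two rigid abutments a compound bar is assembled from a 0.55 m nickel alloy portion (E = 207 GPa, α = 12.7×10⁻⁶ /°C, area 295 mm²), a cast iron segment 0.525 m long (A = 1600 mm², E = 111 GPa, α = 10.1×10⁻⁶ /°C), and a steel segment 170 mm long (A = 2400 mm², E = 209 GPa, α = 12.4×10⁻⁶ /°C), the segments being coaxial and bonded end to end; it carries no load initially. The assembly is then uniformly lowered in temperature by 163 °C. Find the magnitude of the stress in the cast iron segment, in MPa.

With the walls removed the bar would change length by δ_free = Σ αᵢΔT Lᵢ = 12.7×10⁻⁶×163×550 + 10.1×10⁻⁶×163×525 + 12.4×10⁻⁶×163×170 = 2.346 mm.
The rigid supports impose zero overall length change; the single axial force P common to all segments must satisfy P Σ Lᵢ/(AᵢEᵢ) = δ_free.
The series flexibility is Σ Lᵢ/(AᵢEᵢ) = 550/(295×207×10³) + 525/(1600×111×10³) + 170/(2400×209×10³) = 1.23×10⁻⁵ mm/N.
P = 2.346 / 1.23×10⁻⁵ = 190700 N = 190.7 kN, tensile.
σ_{cast iron} = P / A = 190700 / 1600 = 119.2 MPa.

σ ≈ 119 MPa (tensile)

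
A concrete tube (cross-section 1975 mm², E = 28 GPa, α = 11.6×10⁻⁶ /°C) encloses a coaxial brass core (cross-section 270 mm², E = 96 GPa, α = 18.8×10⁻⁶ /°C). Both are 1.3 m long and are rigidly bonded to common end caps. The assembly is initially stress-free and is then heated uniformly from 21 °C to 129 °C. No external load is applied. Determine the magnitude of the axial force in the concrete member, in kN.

P ≈ 13.7 kN (tensile in the concrete)

The brass has the larger α, so on heating it would change length more than the concrete if both were free. The rigid plates force a common final length, so the brass is put into compression and the concrete into tension, with equal and opposite forces P (no external load).
Equating the net (thermal + elastic) strains gives |α₁ − α₂|·ΔT = P·[1/(A₁E₁) + 1/(A₂E₂)].
|α₁ − α₂|·ΔT = 7.2×10⁻⁶ × 108 = 0.0007776.
1/(A₁E₁) + 1/(A₂E₂) = 1/(1975×28×10³) + 1/(270×96×10³) = 5.666×10⁻⁸ N⁻¹.
P = 0.0007776 / 5.666×10⁻⁸ = 13720 N = 13.72 kN.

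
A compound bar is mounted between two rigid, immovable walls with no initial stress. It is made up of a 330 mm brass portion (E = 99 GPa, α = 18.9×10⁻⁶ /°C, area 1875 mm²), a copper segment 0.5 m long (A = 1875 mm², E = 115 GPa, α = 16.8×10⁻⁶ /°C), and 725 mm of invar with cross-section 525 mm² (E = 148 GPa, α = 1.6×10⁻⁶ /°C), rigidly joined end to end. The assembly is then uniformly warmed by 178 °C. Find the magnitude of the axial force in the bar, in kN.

If the supports were absent, the total length change would be Σ αᵢΔT Lᵢ = 18.9×10⁻⁶×178×330 + 16.8×10⁻⁶×178×500 + 1.6×10⁻⁶×178×725 = 2.812 mm.
The walls prevent any net length change, so an axial force P (same in every segment) develops. Compatibility: P · Σ Lᵢ/(AᵢEᵢ) = δ_free.
The series flexibility is Σ Lᵢ/(AᵢEᵢ) = 330/(1875×99×10³) + 500/(1875×115×10³) + 725/(525×148×10³) = 1.343×10⁻⁵ mm/N.
P = 2.812 / 1.343×10⁻⁵ = 209400 N = 209.4 kN, compressive.

P ≈ 209 kN (compressive)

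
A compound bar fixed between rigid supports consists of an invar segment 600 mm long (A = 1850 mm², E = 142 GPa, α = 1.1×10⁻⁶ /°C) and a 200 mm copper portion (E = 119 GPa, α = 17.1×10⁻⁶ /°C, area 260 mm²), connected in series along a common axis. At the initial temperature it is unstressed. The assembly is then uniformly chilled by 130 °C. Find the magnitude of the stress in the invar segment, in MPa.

If the supports were absent, the total length change would be Σ αᵢΔT Lᵢ = 1.1×10⁻⁶×130×600 + 17.1×10⁻⁶×130×200 = 0.5304 mm.
The rigid supports impose zero overall length change; the single axial force P common to all segments must satisfy P Σ Lᵢ/(AᵢEᵢ) = δ_free.
Σ Lᵢ/(AᵢEᵢ) = 600/(1850×142×10³) + 200/(260×119×10³) = 8.748×10⁻⁶ mm/N.
Hence P = δ_free / Σ(L/AE) = 0.5304/8.748×10⁻⁶ = 60.63 kN (tensile).
σ_{invar} = P / A = 60630 / 1850 = 32.77 MPa.

σ ≈ 32.8 MPa (tensile)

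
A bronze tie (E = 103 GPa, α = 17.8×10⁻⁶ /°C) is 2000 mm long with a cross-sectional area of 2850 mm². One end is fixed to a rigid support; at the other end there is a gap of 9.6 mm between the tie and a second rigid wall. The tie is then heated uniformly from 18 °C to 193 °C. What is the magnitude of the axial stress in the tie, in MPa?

Unrestrained expansion: δ_free = αΔT L = 17.8×10⁻⁶ × 175 × 2000 = 6.23 mm.
Since δ_free = 6.23 mm is less than the 9.6 mm gap, the tie never touches the wall. No axial force develops.

σ ≈ 0 MPa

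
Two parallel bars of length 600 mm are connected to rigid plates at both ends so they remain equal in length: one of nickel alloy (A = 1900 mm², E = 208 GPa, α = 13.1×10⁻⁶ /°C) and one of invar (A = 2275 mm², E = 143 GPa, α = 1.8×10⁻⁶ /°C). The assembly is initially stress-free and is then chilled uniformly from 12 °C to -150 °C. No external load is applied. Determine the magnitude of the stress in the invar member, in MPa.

The nickel alloy has the larger α, so on cooling it would change length more than the invar if both were free. The rigid plates force a common final length, so the nickel alloy is put into tension and the invar into compression, with equal and opposite forces P (no external load).
Setting the final lengths equal and cancelling L: (α₁ − α₂)ΔT = P/(A₁E₁) + P/(A₂E₂).
|α₁ − α₂|·ΔT = 11.3×10⁻⁶ × 162 = 0.001831.
1/(A₁E₁) + 1/(A₂E₂) = 1/(1900×208×10³) + 1/(2275×143×10³) = 5.604×10⁻⁹ N⁻¹.
So P = 0.001831 / 5.604×10⁻⁹ = 326.6 kN.
σ_{invar} = P/A₂ = 326600/2275 = 143.6 MPa, compressive.

σ ≈ 144 MPa (compressive)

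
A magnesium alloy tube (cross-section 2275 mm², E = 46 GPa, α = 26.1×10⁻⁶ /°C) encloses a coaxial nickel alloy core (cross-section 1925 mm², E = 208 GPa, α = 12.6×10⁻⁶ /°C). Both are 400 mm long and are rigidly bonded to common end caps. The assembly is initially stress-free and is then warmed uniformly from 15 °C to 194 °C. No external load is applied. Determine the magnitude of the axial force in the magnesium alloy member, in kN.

Equilibrium of a rigid end plate with no external load gives equal and opposite internal forces ±P in the two members. Since α_{magnesium alloy} > α_{nickel alloy}, heating drives the magnesium alloy into compression and the nickel alloy into tension.
Compatibility of the two members (thermal + elastic change equal): (α₁ − α₂)ΔT = P·[1/(A₁E₁) + 1/(A₂E₂)].
|α₁ − α₂|·ΔT = 13.5×10⁻⁶ × 179 = 0.002417.
1/(A₁E₁) + 1/(A₂E₂) = 1/(2275×46×10³) + 1/(1925×208×10³) = 1.205×10⁻⁸ N⁻¹.
So P = 0.002417 / 1.205×10⁻⁸ = 200.5 kN.

P ≈ 200 kN (compressive in the magnesium alloy)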